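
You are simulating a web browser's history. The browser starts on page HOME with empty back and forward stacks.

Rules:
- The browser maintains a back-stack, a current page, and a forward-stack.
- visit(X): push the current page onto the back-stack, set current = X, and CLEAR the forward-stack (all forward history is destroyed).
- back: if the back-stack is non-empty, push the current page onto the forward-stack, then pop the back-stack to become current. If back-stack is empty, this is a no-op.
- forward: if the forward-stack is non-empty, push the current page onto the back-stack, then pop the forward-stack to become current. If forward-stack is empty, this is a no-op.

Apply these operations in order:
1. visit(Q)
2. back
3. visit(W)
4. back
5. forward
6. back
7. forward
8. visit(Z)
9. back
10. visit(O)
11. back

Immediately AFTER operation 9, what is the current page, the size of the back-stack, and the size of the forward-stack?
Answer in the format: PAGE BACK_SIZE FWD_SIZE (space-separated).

After 1 (visit(Q)): cur=Q back=1 fwd=0
After 2 (back): cur=HOME back=0 fwd=1
After 3 (visit(W)): cur=W back=1 fwd=0
After 4 (back): cur=HOME back=0 fwd=1
After 5 (forward): cur=W back=1 fwd=0
After 6 (back): cur=HOME back=0 fwd=1
After 7 (forward): cur=W back=1 fwd=0
After 8 (visit(Z)): cur=Z back=2 fwd=0
After 9 (back): cur=W back=1 fwd=1

W 1 1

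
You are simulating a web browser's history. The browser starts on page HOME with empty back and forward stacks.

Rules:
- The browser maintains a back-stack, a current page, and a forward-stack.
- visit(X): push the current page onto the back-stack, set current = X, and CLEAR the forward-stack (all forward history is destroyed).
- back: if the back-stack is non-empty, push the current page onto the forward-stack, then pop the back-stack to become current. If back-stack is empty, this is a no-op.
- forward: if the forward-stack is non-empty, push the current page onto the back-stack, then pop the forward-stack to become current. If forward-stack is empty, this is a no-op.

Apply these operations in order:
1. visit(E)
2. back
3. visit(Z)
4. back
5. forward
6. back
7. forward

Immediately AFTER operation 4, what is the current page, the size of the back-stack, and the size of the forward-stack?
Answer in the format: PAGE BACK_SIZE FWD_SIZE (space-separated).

After 1 (visit(E)): cur=E back=1 fwd=0
After 2 (back): cur=HOME back=0 fwd=1
After 3 (visit(Z)): cur=Z back=1 fwd=0
After 4 (back): cur=HOME back=0 fwd=1

HOME 0 1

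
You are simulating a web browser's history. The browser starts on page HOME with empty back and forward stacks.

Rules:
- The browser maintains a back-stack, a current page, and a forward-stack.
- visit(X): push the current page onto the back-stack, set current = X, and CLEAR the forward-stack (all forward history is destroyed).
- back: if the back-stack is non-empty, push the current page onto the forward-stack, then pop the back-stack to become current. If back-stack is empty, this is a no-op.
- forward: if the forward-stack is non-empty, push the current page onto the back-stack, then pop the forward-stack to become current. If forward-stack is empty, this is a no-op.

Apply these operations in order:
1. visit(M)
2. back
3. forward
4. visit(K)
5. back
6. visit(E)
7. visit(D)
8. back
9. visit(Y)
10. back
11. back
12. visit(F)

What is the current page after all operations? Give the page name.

After 1 (visit(M)): cur=M back=1 fwd=0
After 2 (back): cur=HOME back=0 fwd=1
After 3 (forward): cur=M back=1 fwd=0
After 4 (visit(K)): cur=K back=2 fwd=0
After 5 (back): cur=M back=1 fwd=1
After 6 (visit(E)): cur=E back=2 fwd=0
After 7 (visit(D)): cur=D back=3 fwd=0
After 8 (back): cur=E back=2 fwd=1
After 9 (visit(Y)): cur=Y back=3 fwd=0
After 10 (back): cur=E back=2 fwd=1
After 11 (back): cur=M back=1 fwd=2
After 12 (visit(F)): cur=F back=2 fwd=0

Answer: F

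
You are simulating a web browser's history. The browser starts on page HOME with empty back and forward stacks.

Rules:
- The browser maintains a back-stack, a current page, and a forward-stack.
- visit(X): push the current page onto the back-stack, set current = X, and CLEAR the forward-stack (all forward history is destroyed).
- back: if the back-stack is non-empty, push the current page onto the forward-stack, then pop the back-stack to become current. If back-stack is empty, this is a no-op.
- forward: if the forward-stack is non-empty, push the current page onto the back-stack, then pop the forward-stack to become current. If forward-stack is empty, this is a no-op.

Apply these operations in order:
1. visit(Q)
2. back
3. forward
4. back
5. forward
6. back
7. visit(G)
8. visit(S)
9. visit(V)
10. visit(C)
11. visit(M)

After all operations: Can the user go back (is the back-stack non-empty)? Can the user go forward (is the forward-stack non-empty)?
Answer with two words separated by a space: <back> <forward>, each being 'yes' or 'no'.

Answer: yes no

Derivation:
After 1 (visit(Q)): cur=Q back=1 fwd=0
After 2 (back): cur=HOME back=0 fwd=1
After 3 (forward): cur=Q back=1 fwd=0
After 4 (back): cur=HOME back=0 fwd=1
After 5 (forward): cur=Q back=1 fwd=0
After 6 (back): cur=HOME back=0 fwd=1
After 7 (visit(G)): cur=G back=1 fwd=0
After 8 (visit(S)): cur=S back=2 fwd=0
After 9 (visit(V)): cur=V back=3 fwd=0
After 10 (visit(C)): cur=C back=4 fwd=0
After 11 (visit(M)): cur=M back=5 fwd=0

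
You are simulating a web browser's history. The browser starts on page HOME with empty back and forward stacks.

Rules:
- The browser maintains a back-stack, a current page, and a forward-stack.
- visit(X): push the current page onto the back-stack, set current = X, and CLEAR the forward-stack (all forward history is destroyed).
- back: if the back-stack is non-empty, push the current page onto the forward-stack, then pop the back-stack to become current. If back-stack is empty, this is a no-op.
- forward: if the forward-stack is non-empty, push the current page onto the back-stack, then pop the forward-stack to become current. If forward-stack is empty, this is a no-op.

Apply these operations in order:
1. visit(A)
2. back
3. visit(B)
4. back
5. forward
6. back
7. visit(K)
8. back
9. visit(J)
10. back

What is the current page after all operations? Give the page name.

Answer: HOME

Derivation:
After 1 (visit(A)): cur=A back=1 fwd=0
After 2 (back): cur=HOME back=0 fwd=1
After 3 (visit(B)): cur=B back=1 fwd=0
After 4 (back): cur=HOME back=0 fwd=1
After 5 (forward): cur=B back=1 fwd=0
After 6 (back): cur=HOME back=0 fwd=1
After 7 (visit(K)): cur=K back=1 fwd=0
After 8 (back): cur=HOME back=0 fwd=1
After 9 (visit(J)): cur=J back=1 fwd=0
After 10 (back): cur=HOME back=0 fwd=1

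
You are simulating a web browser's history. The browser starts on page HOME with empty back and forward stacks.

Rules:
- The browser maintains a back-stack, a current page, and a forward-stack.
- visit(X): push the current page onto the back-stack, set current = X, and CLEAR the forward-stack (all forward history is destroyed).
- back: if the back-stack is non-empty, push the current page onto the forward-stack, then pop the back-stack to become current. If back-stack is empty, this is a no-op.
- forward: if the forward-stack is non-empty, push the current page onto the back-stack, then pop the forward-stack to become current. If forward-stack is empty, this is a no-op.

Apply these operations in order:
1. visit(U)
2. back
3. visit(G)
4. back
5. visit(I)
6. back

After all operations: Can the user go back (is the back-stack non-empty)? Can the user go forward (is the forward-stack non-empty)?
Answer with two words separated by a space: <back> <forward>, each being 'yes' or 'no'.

Answer: no yes

Derivation:
After 1 (visit(U)): cur=U back=1 fwd=0
After 2 (back): cur=HOME back=0 fwd=1
After 3 (visit(G)): cur=G back=1 fwd=0
After 4 (back): cur=HOME back=0 fwd=1
After 5 (visit(I)): cur=I back=1 fwd=0
After 6 (back): cur=HOME back=0 fwd=1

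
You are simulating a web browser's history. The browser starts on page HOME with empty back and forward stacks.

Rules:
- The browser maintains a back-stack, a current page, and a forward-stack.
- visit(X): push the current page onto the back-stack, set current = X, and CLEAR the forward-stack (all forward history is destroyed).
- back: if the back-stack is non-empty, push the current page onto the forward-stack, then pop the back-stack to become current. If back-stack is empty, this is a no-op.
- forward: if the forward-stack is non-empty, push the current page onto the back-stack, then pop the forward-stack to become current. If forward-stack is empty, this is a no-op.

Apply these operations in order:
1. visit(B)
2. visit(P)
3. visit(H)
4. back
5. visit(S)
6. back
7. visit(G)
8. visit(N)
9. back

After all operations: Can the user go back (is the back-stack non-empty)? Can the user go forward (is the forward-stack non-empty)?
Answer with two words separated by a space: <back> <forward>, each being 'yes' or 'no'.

Answer: yes yes

Derivation:
After 1 (visit(B)): cur=B back=1 fwd=0
After 2 (visit(P)): cur=P back=2 fwd=0
After 3 (visit(H)): cur=H back=3 fwd=0
After 4 (back): cur=P back=2 fwd=1
After 5 (visit(S)): cur=S back=3 fwd=0
After 6 (back): cur=P back=2 fwd=1
After 7 (visit(G)): cur=G back=3 fwd=0
After 8 (visit(N)): cur=N back=4 fwd=0
After 9 (back): cur=G back=3 fwd=1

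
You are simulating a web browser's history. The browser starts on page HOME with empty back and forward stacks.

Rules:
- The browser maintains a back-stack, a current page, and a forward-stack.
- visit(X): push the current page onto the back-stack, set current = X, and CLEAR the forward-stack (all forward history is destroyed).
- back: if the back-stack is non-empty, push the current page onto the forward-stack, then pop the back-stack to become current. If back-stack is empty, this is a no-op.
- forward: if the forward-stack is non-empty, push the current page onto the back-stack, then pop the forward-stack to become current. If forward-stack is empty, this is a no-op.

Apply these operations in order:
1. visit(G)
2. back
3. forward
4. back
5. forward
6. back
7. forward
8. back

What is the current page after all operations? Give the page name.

Answer: HOME

Derivation:
After 1 (visit(G)): cur=G back=1 fwd=0
After 2 (back): cur=HOME back=0 fwd=1
After 3 (forward): cur=G back=1 fwd=0
After 4 (back): cur=HOME back=0 fwd=1
After 5 (forward): cur=G back=1 fwd=0
After 6 (back): cur=HOME back=0 fwd=1
After 7 (forward): cur=G back=1 fwd=0
After 8 (back): cur=HOME back=0 fwd=1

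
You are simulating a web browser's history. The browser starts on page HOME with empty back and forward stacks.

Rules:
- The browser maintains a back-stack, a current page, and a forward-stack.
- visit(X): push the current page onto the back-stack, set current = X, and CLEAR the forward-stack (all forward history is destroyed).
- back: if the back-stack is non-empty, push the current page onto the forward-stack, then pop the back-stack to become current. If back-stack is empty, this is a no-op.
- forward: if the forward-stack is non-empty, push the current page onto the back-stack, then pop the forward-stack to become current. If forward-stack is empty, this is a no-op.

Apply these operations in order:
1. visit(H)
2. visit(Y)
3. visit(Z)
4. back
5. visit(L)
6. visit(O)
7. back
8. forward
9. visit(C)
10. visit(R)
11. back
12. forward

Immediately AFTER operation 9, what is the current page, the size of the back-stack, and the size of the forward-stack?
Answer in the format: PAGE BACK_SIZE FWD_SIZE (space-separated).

After 1 (visit(H)): cur=H back=1 fwd=0
After 2 (visit(Y)): cur=Y back=2 fwd=0
After 3 (visit(Z)): cur=Z back=3 fwd=0
After 4 (back): cur=Y back=2 fwd=1
After 5 (visit(L)): cur=L back=3 fwd=0
After 6 (visit(O)): cur=O back=4 fwd=0
After 7 (back): cur=L back=3 fwd=1
After 8 (forward): cur=O back=4 fwd=0
After 9 (visit(C)): cur=C back=5 fwd=0

C 5 0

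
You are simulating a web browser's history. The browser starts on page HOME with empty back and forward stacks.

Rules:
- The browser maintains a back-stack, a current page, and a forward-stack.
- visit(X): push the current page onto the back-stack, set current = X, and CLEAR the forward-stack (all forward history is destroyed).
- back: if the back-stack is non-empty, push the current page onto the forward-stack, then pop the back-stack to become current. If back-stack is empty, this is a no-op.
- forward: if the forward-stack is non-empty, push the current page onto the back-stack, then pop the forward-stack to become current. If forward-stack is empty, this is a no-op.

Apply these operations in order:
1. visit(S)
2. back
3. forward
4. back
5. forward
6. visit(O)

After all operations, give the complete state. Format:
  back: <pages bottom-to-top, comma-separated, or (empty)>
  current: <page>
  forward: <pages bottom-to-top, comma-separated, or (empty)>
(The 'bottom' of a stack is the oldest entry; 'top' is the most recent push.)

After 1 (visit(S)): cur=S back=1 fwd=0
After 2 (back): cur=HOME back=0 fwd=1
After 3 (forward): cur=S back=1 fwd=0
After 4 (back): cur=HOME back=0 fwd=1
After 5 (forward): cur=S back=1 fwd=0
After 6 (visit(O)): cur=O back=2 fwd=0

Answer: back: HOME,S
current: O
forward: (empty)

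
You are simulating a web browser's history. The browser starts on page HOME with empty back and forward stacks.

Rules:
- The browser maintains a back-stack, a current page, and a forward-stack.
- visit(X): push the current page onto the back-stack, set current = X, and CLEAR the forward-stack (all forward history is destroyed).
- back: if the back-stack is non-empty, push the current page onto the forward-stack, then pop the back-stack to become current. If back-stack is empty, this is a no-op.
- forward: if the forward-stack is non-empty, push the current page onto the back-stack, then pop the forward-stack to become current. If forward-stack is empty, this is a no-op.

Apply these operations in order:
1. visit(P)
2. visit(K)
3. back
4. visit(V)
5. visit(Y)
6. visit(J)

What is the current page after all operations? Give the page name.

Answer: J

Derivation:
After 1 (visit(P)): cur=P back=1 fwd=0
After 2 (visit(K)): cur=K back=2 fwd=0
After 3 (back): cur=P back=1 fwd=1
After 4 (visit(V)): cur=V back=2 fwd=0
After 5 (visit(Y)): cur=Y back=3 fwd=0
After 6 (visit(J)): cur=J back=4 fwd=0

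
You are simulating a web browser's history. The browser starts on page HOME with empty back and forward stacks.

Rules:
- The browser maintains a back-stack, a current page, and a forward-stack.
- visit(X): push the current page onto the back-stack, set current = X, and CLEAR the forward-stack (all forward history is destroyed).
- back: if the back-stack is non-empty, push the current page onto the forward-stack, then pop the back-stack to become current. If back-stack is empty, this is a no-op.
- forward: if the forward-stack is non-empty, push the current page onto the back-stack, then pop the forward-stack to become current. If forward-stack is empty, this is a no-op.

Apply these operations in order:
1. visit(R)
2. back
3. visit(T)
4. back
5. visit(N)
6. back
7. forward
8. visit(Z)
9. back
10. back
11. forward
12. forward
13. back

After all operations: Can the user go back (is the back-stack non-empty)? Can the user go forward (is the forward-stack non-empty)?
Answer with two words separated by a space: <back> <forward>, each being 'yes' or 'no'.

Answer: yes yes

Derivation:
After 1 (visit(R)): cur=R back=1 fwd=0
After 2 (back): cur=HOME back=0 fwd=1
After 3 (visit(T)): cur=T back=1 fwd=0
After 4 (back): cur=HOME back=0 fwd=1
After 5 (visit(N)): cur=N back=1 fwd=0
After 6 (back): cur=HOME back=0 fwd=1
After 7 (forward): cur=N back=1 fwd=0
After 8 (visit(Z)): cur=Z back=2 fwd=0
After 9 (back): cur=N back=1 fwd=1
After 10 (back): cur=HOME back=0 fwd=2
After 11 (forward): cur=N back=1 fwd=1
After 12 (forward): cur=Z back=2 fwd=0
After 13 (back): cur=N back=1 fwd=1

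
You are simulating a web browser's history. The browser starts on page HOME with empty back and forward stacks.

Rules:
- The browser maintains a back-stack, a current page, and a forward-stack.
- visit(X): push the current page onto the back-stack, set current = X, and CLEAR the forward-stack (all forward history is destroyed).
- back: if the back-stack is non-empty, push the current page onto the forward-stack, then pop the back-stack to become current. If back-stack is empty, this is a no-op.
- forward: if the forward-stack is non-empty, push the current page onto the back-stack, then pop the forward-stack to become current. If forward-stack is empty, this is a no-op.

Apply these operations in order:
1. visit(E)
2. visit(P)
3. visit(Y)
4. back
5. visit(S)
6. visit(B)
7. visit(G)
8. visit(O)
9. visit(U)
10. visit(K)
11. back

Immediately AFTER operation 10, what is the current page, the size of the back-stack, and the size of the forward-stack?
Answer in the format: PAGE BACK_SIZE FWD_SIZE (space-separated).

After 1 (visit(E)): cur=E back=1 fwd=0
After 2 (visit(P)): cur=P back=2 fwd=0
After 3 (visit(Y)): cur=Y back=3 fwd=0
After 4 (back): cur=P back=2 fwd=1
After 5 (visit(S)): cur=S back=3 fwd=0
After 6 (visit(B)): cur=B back=4 fwd=0
After 7 (visit(G)): cur=G back=5 fwd=0
After 8 (visit(O)): cur=O back=6 fwd=0
After 9 (visit(U)): cur=U back=7 fwd=0
After 10 (visit(K)): cur=K back=8 fwd=0

K 8 0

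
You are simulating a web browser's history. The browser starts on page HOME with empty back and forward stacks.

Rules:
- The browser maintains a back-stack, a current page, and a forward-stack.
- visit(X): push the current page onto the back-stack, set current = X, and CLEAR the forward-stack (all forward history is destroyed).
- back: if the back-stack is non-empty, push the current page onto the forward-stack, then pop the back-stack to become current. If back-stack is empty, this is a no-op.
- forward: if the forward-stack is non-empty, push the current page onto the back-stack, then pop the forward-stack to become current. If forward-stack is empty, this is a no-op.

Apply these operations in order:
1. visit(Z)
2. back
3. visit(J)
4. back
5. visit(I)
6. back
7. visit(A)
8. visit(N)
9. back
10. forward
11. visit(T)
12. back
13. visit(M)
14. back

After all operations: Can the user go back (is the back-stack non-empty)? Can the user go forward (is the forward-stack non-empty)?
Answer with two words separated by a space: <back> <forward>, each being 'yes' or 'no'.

Answer: yes yes

Derivation:
After 1 (visit(Z)): cur=Z back=1 fwd=0
After 2 (back): cur=HOME back=0 fwd=1
After 3 (visit(J)): cur=J back=1 fwd=0
After 4 (back): cur=HOME back=0 fwd=1
After 5 (visit(I)): cur=I back=1 fwd=0
After 6 (back): cur=HOME back=0 fwd=1
After 7 (visit(A)): cur=A back=1 fwd=0
After 8 (visit(N)): cur=N back=2 fwd=0
After 9 (back): cur=A back=1 fwd=1
After 10 (forward): cur=N back=2 fwd=0
After 11 (visit(T)): cur=T back=3 fwd=0
After 12 (back): cur=N back=2 fwd=1
After 13 (visit(M)): cur=M back=3 fwd=0
After 14 (back): cur=N back=2 fwd=1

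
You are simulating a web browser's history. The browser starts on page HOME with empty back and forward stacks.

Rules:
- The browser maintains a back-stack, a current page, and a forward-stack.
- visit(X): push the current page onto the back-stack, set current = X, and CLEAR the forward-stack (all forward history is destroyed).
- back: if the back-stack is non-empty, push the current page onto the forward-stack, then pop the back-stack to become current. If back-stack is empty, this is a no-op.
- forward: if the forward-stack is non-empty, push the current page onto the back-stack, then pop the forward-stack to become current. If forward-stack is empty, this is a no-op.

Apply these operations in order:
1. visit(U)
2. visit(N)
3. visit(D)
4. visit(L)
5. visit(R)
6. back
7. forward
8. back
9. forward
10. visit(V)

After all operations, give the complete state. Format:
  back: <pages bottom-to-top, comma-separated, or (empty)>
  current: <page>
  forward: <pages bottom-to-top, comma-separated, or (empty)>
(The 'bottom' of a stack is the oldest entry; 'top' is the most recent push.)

Answer: back: HOME,U,N,D,L,R
current: V
forward: (empty)

Derivation:
After 1 (visit(U)): cur=U back=1 fwd=0
After 2 (visit(N)): cur=N back=2 fwd=0
After 3 (visit(D)): cur=D back=3 fwd=0
After 4 (visit(L)): cur=L back=4 fwd=0
After 5 (visit(R)): cur=R back=5 fwd=0
After 6 (back): cur=L back=4 fwd=1
After 7 (forward): cur=R back=5 fwd=0
After 8 (back): cur=L back=4 fwd=1
After 9 (forward): cur=R back=5 fwd=0
After 10 (visit(V)): cur=V back=6 fwd=0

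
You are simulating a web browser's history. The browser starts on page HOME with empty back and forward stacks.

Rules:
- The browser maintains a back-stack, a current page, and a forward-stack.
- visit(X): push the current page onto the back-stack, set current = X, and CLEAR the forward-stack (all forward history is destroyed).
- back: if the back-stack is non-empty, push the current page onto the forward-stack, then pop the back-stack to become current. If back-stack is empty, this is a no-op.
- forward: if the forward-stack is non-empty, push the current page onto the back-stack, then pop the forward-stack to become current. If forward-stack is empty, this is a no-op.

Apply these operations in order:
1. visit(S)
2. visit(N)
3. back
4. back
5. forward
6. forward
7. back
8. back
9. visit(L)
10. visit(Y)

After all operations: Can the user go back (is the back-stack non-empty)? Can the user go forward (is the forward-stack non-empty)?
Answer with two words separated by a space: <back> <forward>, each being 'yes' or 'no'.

After 1 (visit(S)): cur=S back=1 fwd=0
After 2 (visit(N)): cur=N back=2 fwd=0
After 3 (back): cur=S back=1 fwd=1
After 4 (back): cur=HOME back=0 fwd=2
After 5 (forward): cur=S back=1 fwd=1
After 6 (forward): cur=N back=2 fwd=0
After 7 (back): cur=S back=1 fwd=1
After 8 (back): cur=HOME back=0 fwd=2
After 9 (visit(L)): cur=L back=1 fwd=0
After 10 (visit(Y)): cur=Y back=2 fwd=0

Answer: yes no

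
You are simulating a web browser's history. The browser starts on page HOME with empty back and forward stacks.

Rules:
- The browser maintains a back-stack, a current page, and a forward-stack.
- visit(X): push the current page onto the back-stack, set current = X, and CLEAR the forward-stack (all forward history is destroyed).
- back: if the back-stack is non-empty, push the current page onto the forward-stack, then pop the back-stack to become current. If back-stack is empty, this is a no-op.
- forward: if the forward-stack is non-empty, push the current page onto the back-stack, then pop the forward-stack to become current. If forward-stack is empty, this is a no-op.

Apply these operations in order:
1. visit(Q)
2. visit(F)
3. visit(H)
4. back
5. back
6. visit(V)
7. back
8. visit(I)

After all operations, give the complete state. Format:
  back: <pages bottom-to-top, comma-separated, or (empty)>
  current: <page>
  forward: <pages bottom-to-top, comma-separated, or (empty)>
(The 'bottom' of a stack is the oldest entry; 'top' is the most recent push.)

Answer: back: HOME,Q
current: I
forward: (empty)

Derivation:
After 1 (visit(Q)): cur=Q back=1 fwd=0
After 2 (visit(F)): cur=F back=2 fwd=0
After 3 (visit(H)): cur=H back=3 fwd=0
After 4 (back): cur=F back=2 fwd=1
After 5 (back): cur=Q back=1 fwd=2
After 6 (visit(V)): cur=V back=2 fwd=0
After 7 (back): cur=Q back=1 fwd=1
After 8 (visit(I)): cur=I back=2 fwd=0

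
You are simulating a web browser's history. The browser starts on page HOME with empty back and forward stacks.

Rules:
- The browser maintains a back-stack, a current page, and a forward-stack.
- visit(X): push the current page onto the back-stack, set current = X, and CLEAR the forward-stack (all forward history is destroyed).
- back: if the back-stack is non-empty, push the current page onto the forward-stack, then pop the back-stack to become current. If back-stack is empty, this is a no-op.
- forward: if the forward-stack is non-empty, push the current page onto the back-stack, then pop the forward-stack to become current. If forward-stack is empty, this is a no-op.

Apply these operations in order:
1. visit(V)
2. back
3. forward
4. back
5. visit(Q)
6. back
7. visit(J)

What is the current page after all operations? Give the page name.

Answer: J

Derivation:
After 1 (visit(V)): cur=V back=1 fwd=0
After 2 (back): cur=HOME back=0 fwd=1
After 3 (forward): cur=V back=1 fwd=0
After 4 (back): cur=HOME back=0 fwd=1
After 5 (visit(Q)): cur=Q back=1 fwd=0
After 6 (back): cur=HOME back=0 fwd=1
After 7 (visit(J)): cur=J back=1 fwd=0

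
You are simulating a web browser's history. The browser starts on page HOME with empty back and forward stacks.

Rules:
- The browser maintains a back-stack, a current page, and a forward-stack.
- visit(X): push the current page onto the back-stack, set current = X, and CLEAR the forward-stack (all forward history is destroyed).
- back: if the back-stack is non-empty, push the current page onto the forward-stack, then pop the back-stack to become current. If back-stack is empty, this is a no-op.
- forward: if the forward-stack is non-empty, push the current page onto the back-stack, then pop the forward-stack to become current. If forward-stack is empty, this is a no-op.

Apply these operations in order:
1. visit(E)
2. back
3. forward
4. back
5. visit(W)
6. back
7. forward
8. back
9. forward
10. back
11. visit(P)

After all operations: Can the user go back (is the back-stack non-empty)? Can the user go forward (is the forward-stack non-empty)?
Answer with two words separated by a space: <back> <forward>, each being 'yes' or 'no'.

After 1 (visit(E)): cur=E back=1 fwd=0
After 2 (back): cur=HOME back=0 fwd=1
After 3 (forward): cur=E back=1 fwd=0
After 4 (back): cur=HOME back=0 fwd=1
After 5 (visit(W)): cur=W back=1 fwd=0
After 6 (back): cur=HOME back=0 fwd=1
After 7 (forward): cur=W back=1 fwd=0
After 8 (back): cur=HOME back=0 fwd=1
After 9 (forward): cur=W back=1 fwd=0
After 10 (back): cur=HOME back=0 fwd=1
After 11 (visit(P)): cur=P back=1 fwd=0

Answer: yes no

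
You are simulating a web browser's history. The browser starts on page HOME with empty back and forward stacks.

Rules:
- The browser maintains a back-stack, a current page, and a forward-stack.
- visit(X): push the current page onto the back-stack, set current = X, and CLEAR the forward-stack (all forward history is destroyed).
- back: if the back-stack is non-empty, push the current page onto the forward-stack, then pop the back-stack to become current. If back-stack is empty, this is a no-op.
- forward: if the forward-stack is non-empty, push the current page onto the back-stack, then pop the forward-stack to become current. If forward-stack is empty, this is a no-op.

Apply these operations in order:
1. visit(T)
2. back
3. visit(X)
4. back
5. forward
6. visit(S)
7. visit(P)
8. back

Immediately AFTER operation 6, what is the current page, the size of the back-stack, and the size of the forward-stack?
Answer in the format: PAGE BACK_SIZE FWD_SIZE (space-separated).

After 1 (visit(T)): cur=T back=1 fwd=0
After 2 (back): cur=HOME back=0 fwd=1
After 3 (visit(X)): cur=X back=1 fwd=0
After 4 (back): cur=HOME back=0 fwd=1
After 5 (forward): cur=X back=1 fwd=0
After 6 (visit(S)): cur=S back=2 fwd=0

S 2 0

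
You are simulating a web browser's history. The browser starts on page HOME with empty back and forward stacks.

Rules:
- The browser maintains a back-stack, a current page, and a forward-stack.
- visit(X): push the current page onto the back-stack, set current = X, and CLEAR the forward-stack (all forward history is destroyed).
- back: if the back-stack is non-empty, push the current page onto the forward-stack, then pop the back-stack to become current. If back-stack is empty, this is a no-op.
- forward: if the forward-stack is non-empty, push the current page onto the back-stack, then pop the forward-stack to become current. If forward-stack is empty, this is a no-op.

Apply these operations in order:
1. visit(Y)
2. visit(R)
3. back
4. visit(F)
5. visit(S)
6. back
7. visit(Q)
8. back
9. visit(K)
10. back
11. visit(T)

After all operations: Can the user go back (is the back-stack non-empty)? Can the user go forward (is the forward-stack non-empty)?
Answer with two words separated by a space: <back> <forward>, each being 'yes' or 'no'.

Answer: yes no

Derivation:
After 1 (visit(Y)): cur=Y back=1 fwd=0
After 2 (visit(R)): cur=R back=2 fwd=0
After 3 (back): cur=Y back=1 fwd=1
After 4 (visit(F)): cur=F back=2 fwd=0
After 5 (visit(S)): cur=S back=3 fwd=0
After 6 (back): cur=F back=2 fwd=1
After 7 (visit(Q)): cur=Q back=3 fwd=0
After 8 (back): cur=F back=2 fwd=1
After 9 (visit(K)): cur=K back=3 fwd=0
After 10 (back): cur=F back=2 fwd=1
After 11 (visit(T)): cur=T back=3 fwd=0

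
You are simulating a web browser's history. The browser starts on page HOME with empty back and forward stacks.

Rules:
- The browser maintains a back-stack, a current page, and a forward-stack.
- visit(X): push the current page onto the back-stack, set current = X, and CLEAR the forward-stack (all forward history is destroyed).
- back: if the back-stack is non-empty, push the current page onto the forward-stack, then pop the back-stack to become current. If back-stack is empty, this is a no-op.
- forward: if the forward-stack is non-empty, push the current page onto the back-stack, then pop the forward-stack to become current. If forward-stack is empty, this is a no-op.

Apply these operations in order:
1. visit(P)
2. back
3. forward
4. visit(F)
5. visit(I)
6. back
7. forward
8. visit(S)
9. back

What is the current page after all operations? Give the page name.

After 1 (visit(P)): cur=P back=1 fwd=0
After 2 (back): cur=HOME back=0 fwd=1
After 3 (forward): cur=P back=1 fwd=0
After 4 (visit(F)): cur=F back=2 fwd=0
After 5 (visit(I)): cur=I back=3 fwd=0
After 6 (back): cur=F back=2 fwd=1
After 7 (forward): cur=I back=3 fwd=0
After 8 (visit(S)): cur=S back=4 fwd=0
After 9 (back): cur=I back=3 fwd=1

Answer: I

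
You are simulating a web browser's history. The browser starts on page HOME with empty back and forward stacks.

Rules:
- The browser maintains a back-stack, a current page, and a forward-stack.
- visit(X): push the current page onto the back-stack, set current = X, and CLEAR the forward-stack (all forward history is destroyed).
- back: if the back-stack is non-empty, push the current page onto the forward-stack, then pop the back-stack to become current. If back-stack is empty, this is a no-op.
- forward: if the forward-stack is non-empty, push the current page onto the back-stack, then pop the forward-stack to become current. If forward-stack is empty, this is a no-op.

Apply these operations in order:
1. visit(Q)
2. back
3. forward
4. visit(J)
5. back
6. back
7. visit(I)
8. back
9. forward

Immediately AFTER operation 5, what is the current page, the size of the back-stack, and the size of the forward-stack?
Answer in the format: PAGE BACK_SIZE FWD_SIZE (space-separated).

After 1 (visit(Q)): cur=Q back=1 fwd=0
After 2 (back): cur=HOME back=0 fwd=1
After 3 (forward): cur=Q back=1 fwd=0
After 4 (visit(J)): cur=J back=2 fwd=0
After 5 (back): cur=Q back=1 fwd=1

Q 1 1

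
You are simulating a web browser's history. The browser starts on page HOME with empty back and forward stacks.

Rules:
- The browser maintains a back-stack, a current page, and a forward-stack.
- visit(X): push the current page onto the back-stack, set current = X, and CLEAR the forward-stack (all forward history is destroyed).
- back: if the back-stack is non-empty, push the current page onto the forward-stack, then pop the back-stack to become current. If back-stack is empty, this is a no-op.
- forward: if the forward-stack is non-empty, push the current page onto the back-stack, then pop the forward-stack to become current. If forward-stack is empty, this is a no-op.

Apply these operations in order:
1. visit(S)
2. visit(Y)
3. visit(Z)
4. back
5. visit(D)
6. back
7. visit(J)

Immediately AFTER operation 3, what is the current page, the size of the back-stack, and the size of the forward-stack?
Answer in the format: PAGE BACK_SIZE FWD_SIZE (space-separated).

After 1 (visit(S)): cur=S back=1 fwd=0
After 2 (visit(Y)): cur=Y back=2 fwd=0
After 3 (visit(Z)): cur=Z back=3 fwd=0

Z 3 0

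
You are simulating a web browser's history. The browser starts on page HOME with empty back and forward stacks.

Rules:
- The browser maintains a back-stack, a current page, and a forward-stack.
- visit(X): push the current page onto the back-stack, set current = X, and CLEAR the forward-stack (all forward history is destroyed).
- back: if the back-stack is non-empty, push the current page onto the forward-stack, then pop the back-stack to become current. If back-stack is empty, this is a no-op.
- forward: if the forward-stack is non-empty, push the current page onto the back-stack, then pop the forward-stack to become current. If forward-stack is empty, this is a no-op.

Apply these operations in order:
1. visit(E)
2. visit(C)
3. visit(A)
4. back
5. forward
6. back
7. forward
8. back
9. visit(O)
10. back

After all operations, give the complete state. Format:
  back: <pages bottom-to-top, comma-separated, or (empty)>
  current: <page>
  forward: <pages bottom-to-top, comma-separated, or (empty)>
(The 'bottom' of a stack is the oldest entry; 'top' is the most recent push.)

Answer: back: HOME,E
current: C
forward: O

Derivation:
After 1 (visit(E)): cur=E back=1 fwd=0
After 2 (visit(C)): cur=C back=2 fwd=0
After 3 (visit(A)): cur=A back=3 fwd=0
After 4 (back): cur=C back=2 fwd=1
After 5 (forward): cur=A back=3 fwd=0
After 6 (back): cur=C back=2 fwd=1
After 7 (forward): cur=A back=3 fwd=0
After 8 (back): cur=C back=2 fwd=1
After 9 (visit(O)): cur=O back=3 fwd=0
After 10 (back): cur=C back=2 fwd=1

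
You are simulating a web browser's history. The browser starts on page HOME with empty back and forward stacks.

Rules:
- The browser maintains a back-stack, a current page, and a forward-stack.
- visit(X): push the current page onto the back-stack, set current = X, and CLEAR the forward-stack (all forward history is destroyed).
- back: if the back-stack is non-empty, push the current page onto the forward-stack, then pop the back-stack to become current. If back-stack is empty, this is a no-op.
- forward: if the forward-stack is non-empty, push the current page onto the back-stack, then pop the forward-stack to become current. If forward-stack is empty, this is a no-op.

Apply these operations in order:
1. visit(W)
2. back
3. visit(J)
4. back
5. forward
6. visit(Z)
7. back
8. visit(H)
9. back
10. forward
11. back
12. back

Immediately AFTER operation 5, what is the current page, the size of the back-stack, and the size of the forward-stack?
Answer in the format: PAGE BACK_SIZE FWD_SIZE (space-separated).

After 1 (visit(W)): cur=W back=1 fwd=0
After 2 (back): cur=HOME back=0 fwd=1
After 3 (visit(J)): cur=J back=1 fwd=0
After 4 (back): cur=HOME back=0 fwd=1
After 5 (forward): cur=J back=1 fwd=0

J 1 0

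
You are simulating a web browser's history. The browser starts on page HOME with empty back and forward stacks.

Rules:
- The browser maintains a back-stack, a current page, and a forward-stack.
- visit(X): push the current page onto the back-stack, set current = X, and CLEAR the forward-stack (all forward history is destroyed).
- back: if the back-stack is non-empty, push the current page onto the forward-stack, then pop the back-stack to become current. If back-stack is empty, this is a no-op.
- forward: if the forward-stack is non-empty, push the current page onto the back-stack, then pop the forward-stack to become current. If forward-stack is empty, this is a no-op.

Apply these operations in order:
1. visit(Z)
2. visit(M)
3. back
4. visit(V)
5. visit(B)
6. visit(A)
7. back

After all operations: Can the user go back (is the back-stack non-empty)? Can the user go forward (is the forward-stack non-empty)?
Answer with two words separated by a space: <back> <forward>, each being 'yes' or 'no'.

After 1 (visit(Z)): cur=Z back=1 fwd=0
After 2 (visit(M)): cur=M back=2 fwd=0
After 3 (back): cur=Z back=1 fwd=1
After 4 (visit(V)): cur=V back=2 fwd=0
After 5 (visit(B)): cur=B back=3 fwd=0
After 6 (visit(A)): cur=A back=4 fwd=0
After 7 (back): cur=B back=3 fwd=1

Answer: yes yes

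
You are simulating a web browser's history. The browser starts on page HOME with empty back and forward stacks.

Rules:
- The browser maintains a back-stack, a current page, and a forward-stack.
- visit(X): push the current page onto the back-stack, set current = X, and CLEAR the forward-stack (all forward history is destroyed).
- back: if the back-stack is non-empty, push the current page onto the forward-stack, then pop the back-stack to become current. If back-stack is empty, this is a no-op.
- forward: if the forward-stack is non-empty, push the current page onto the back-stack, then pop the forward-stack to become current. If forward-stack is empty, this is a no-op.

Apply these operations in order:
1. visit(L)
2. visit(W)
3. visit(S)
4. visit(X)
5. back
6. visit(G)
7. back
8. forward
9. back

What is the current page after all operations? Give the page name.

After 1 (visit(L)): cur=L back=1 fwd=0
After 2 (visit(W)): cur=W back=2 fwd=0
After 3 (visit(S)): cur=S back=3 fwd=0
After 4 (visit(X)): cur=X back=4 fwd=0
After 5 (back): cur=S back=3 fwd=1
After 6 (visit(G)): cur=G back=4 fwd=0
After 7 (back): cur=S back=3 fwd=1
After 8 (forward): cur=G back=4 fwd=0
After 9 (back): cur=S back=3 fwd=1

Answer: S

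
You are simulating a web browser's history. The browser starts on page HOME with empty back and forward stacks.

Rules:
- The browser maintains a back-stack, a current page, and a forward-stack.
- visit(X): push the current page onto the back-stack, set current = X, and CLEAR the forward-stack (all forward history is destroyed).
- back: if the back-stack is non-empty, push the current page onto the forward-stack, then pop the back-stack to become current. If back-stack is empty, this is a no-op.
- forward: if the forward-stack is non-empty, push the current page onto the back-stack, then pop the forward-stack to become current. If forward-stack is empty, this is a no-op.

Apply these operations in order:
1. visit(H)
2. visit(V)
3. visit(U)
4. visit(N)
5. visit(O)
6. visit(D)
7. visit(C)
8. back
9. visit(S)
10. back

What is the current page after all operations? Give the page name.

After 1 (visit(H)): cur=H back=1 fwd=0
After 2 (visit(V)): cur=V back=2 fwd=0
After 3 (visit(U)): cur=U back=3 fwd=0
After 4 (visit(N)): cur=N back=4 fwd=0
After 5 (visit(O)): cur=O back=5 fwd=0
After 6 (visit(D)): cur=D back=6 fwd=0
After 7 (visit(C)): cur=C back=7 fwd=0
After 8 (back): cur=D back=6 fwd=1
After 9 (visit(S)): cur=S back=7 fwd=0
After 10 (back): cur=D back=6 fwd=1

Answer: D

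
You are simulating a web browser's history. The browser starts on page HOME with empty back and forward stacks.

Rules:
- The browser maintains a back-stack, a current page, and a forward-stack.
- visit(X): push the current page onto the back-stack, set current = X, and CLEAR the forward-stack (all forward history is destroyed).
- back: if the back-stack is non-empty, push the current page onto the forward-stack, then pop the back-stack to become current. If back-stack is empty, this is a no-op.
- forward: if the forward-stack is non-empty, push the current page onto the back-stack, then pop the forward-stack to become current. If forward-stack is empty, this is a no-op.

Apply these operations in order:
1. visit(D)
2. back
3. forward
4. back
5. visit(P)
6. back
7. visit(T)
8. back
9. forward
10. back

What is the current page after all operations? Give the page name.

After 1 (visit(D)): cur=D back=1 fwd=0
After 2 (back): cur=HOME back=0 fwd=1
After 3 (forward): cur=D back=1 fwd=0
After 4 (back): cur=HOME back=0 fwd=1
After 5 (visit(P)): cur=P back=1 fwd=0
After 6 (back): cur=HOME back=0 fwd=1
After 7 (visit(T)): cur=T back=1 fwd=0
After 8 (back): cur=HOME back=0 fwd=1
After 9 (forward): cur=T back=1 fwd=0
After 10 (back): cur=HOME back=0 fwd=1

Answer: HOME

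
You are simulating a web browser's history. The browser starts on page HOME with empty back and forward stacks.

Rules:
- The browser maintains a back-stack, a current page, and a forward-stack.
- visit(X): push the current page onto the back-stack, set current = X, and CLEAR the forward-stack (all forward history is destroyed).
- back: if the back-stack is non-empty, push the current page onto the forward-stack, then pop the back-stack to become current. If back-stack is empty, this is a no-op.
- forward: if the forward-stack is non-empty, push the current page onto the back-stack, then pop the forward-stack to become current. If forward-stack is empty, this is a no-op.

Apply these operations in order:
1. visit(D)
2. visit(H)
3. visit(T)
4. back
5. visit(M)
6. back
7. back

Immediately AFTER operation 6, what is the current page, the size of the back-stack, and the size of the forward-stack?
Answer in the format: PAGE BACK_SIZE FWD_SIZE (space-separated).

After 1 (visit(D)): cur=D back=1 fwd=0
After 2 (visit(H)): cur=H back=2 fwd=0
After 3 (visit(T)): cur=T back=3 fwd=0
After 4 (back): cur=H back=2 fwd=1
After 5 (visit(M)): cur=M back=3 fwd=0
After 6 (back): cur=H back=2 fwd=1

H 2 1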